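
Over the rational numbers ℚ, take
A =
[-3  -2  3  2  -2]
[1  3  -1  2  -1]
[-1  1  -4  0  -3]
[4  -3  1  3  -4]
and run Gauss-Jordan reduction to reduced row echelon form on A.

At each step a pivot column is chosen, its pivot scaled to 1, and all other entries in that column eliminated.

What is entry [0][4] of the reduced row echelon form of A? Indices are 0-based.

M[0][4] = 16/67

step 1: normalize row 0 (÷-3) = (1, 2/3, -1, -2/3, 2/3)
  row 1: subtract 1×row0 = (0, 7/3, 0, 8/3, -5/3)
  row 2: subtract -1×row0 = (0, 5/3, -5, -2/3, -7/3)
  row 3: subtract 4×row0 = (0, -17/3, 5, 17/3, -20/3)
step 2: normalize row 1 (÷7/3) = (0, 1, 0, 8/7, -5/7)
  row 0: subtract 2/3×row1 = (1, 0, -1, -10/7, 8/7)
  row 2: subtract 5/3×row1 = (0, 0, -5, -18/7, -8/7)
  row 3: subtract -17/3×row1 = (0, 0, 5, 85/7, -75/7)
step 3: normalize row 2 (÷-5) = (0, 0, 1, 18/35, 8/35)
  row 0: subtract -1×row2 = (1, 0, 0, -32/35, 48/35)
  row 3: subtract 5×row2 = (0, 0, 0, 67/7, -83/7)
step 4: normalize row 3 (÷67/7) = (0, 0, 0, 1, -83/67)
  row 0: subtract -32/35×row3 = (1, 0, 0, 0, 16/67)
  row 1: subtract 8/7×row3 = (0, 1, 0, 0, 47/67)
  row 2: subtract 18/35×row3 = (0, 0, 1, 0, 58/67)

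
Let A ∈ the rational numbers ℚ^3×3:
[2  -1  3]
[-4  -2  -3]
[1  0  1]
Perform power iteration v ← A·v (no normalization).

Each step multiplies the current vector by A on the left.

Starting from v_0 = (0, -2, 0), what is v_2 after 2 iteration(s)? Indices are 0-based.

v_0 = (0, -2, 0).
v_1 = A·v_0 = (2, 4, 0).
v_2 = A·v_1 = (0, -16, 2).

v_2 = (0, -16, 2)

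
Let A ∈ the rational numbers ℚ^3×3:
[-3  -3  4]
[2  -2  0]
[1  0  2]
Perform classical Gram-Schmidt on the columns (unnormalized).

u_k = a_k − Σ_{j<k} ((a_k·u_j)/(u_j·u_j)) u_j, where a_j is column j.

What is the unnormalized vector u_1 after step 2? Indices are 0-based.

Step 1: u_0 = a_0 = (-3, 2, 1).
Step 2: u_1 = a_1 − (5/14)·u_0 = (-27/14, -19/7, -5/14).

u_1 = (-27/14, -19/7, -5/14)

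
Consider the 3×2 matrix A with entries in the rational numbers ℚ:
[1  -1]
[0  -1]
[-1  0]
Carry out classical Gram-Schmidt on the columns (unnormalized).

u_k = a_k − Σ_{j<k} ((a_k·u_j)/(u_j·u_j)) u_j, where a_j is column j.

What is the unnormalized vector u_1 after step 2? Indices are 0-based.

u_1 = (-1/2, -1, -1/2)

Step 1: u_0 = a_0 = (1, 0, -1).
Step 2: u_1 = a_1 − (-1/2)·u_0 = (-1/2, -1, -1/2).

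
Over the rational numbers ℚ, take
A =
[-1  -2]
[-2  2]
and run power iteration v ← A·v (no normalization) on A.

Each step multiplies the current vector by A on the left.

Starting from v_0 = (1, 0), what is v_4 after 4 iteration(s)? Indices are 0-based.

v_0 = (1, 0).
v_1 = A·v_0 = (-1, -2).
v_2 = A·v_1 = (5, -2).
v_3 = A·v_2 = (-1, -14).
v_4 = A·v_3 = (29, -26).

v_4 = (29, -26)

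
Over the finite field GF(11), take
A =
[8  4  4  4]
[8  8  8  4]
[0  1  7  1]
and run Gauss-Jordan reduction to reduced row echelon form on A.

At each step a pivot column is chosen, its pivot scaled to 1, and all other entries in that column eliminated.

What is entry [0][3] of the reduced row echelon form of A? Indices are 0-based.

step 1: normalize row 0 (÷8) = (1, 6, 6, 6)
  row 1: subtract 8×row0 = (0, 4, 4, 0)
step 2: normalize row 1 (÷4) = (0, 1, 1, 0)
  row 0: subtract 6×row1 = (1, 0, 0, 6)
  row 2: subtract 1×row1 = (0, 0, 6, 1)
step 3: normalize row 2 (÷6) = (0, 0, 1, 2)
  row 1: subtract 1×row2 = (0, 1, 0, 9)

M[0][3] = 6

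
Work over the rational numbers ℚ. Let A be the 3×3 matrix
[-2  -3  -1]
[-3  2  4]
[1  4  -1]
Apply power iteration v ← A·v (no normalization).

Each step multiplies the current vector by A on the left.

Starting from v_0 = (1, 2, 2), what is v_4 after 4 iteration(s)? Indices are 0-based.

v_4 = (-643, 2281, 590)

v_0 = (1, 2, 2).
v_1 = A·v_0 = (-10, 9, 7).
v_2 = A·v_1 = (-14, 76, 19).
v_3 = A·v_2 = (-219, 270, 271).
v_4 = A·v_3 = (-643, 2281, 590).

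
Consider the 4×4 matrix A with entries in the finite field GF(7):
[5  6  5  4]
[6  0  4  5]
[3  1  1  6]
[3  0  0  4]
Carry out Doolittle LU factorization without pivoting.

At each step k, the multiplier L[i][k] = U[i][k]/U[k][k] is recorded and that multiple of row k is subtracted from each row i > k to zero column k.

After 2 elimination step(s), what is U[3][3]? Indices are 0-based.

U[3][3] = 5

Step 1: pivot at (0,0) is 5.
  row1 ← row1 − (4)·row0  ⇒  L[1][0]=4, U row1=(0, 4, 5, 3)
  row2 ← row2 − (2)·row0  ⇒  L[2][0]=2, U row2=(0, 3, 5, 5)
  row3 ← row3 − (2)·row0  ⇒  L[3][0]=2, U row3=(0, 2, 4, 3)
Step 2: pivot at (1,1) is 4.
  row2 ← row2 − (6)·row1  ⇒  L[2][1]=6, U row2=(0, 0, 3, 1)
  row3 ← row3 − (4)·row1  ⇒  L[3][1]=4, U row3=(0, 0, 5, 5)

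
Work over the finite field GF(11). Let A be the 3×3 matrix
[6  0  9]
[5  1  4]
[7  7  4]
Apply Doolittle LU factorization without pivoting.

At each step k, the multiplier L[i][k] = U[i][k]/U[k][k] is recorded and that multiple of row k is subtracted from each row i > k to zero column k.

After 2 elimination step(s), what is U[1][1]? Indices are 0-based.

k=0: U[0][0]=6
  eliminate (1,0): mult=10, new row 1: (0, 1, 2); set L[1][0]=10
  eliminate (2,0): mult=3, new row 2: (0, 7, 10); set L[2][0]=3
k=1: U[1][1]=1
  eliminate (2,1): mult=7, new row 2: (0, 0, 7); set L[2][1]=7

U[1][1] = 1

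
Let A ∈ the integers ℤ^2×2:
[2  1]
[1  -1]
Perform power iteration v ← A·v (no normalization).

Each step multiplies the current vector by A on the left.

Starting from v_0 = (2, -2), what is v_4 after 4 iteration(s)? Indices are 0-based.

v_0 = (2, -2).
v_1 = A·v_0 = (2, 4).
v_2 = A·v_1 = (8, -2).
v_3 = A·v_2 = (14, 10).
v_4 = A·v_3 = (38, 4).

v_4 = (38, 4)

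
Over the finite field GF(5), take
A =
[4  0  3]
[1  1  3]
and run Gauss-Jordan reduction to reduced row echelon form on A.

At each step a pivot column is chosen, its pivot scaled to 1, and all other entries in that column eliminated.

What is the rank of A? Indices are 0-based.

rank = 2

pivot(0,0)=4: scale R0 → (1, 0, 2)
  clear (1,0): R1 −= (1)R0 → (0, 1, 1)
pivot(1,1)=1: scale R1 → (0, 1, 1)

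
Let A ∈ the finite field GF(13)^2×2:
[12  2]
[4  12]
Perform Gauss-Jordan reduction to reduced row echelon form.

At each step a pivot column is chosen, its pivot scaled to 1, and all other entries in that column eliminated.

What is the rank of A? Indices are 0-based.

rank = 2

step 1: normalize row 0 (÷12) = (1, 11)
  row 1: subtract 4×row0 = (0, 7)
step 2: normalize row 1 (÷7) = (0, 1)
  row 0: subtract 11×row1 = (1, 0)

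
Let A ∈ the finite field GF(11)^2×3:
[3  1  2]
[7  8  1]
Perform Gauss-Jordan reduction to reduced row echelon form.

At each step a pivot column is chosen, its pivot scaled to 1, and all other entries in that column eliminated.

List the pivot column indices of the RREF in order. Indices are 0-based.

pivot columns: 0, 1

[1] R0 /= 3  ⇒  (1, 4, 8)
     R1 -= 7·R0  ⇒  (0, 2, 0)
[2] R1 /= 2  ⇒  (0, 1, 0)
     R0 -= 4·R1  ⇒  (1, 0, 8)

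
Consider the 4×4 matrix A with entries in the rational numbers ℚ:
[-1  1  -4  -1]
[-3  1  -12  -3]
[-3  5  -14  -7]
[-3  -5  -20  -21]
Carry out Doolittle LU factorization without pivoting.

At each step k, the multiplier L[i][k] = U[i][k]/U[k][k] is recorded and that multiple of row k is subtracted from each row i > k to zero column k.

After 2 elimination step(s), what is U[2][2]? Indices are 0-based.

Step 1: pivot at (0,0) is -1.
  row1 ← row1 − (3)·row0  ⇒  L[1][0]=3, U row1=(0, -2, 0, 0)
  row2 ← row2 − (3)·row0  ⇒  L[2][0]=3, U row2=(0, 2, -2, -4)
  row3 ← row3 − (3)·row0  ⇒  L[3][0]=3, U row3=(0, -8, -8, -18)
Step 2: pivot at (1,1) is -2.
  row2 ← row2 − (-1)·row1  ⇒  L[2][1]=-1, U row2=(0, 0, -2, -4)
  row3 ← row3 − (4)·row1  ⇒  L[3][1]=4, U row3=(0, 0, -8, -18)

U[2][2] = -2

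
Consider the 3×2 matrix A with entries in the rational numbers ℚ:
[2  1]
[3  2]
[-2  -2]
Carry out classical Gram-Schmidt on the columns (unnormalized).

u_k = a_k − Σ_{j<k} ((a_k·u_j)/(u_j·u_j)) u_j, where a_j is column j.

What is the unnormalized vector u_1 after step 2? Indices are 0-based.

Step 1: u_0 = a_0 = (2, 3, -2).
Step 2: u_1 = a_1 − (12/17)·u_0 = (-7/17, -2/17, -10/17).

u_1 = (-7/17, -2/17, -10/17)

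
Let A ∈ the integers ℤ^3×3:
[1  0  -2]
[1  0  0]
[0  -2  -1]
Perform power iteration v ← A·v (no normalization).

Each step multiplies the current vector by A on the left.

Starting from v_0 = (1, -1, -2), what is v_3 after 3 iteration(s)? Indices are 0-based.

v_3 = (9, -3, -4)

v_0 = (1, -1, -2).
v_1 = A·v_0 = (5, 1, 4).
v_2 = A·v_1 = (-3, 5, -6).
v_3 = A·v_2 = (9, -3, -4).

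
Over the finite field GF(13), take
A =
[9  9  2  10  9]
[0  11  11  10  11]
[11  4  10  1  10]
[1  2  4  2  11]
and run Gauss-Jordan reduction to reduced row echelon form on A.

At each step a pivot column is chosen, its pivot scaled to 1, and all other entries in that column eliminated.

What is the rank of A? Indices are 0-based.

pivot(0,0)=9: scale R0 → (1, 1, 6, 4, 1)
  clear (2,0): R2 −= (11)R0 → (0, 6, 9, 9, 12)
  clear (3,0): R3 −= (1)R0 → (0, 1, 11, 11, 10)
pivot(1,1)=11: scale R1 → (0, 1, 1, 8, 1)
  clear (0,1): R0 −= (1)R1 → (1, 0, 5, 9, 0)
  clear (2,1): R2 −= (6)R1 → (0, 0, 3, 0, 6)
  clear (3,1): R3 −= (1)R1 → (0, 0, 10, 3, 9)
pivot(2,2)=3: scale R2 → (0, 0, 1, 0, 2)
  clear (0,2): R0 −= (5)R2 → (1, 0, 0, 9, 3)
  clear (1,2): R1 −= (1)R2 → (0, 1, 0, 8, 12)
  clear (3,2): R3 −= (10)R2 → (0, 0, 0, 3, 2)
pivot(3,3)=3: scale R3 → (0, 0, 0, 1, 5)
  clear (0,3): R0 −= (9)R3 → (1, 0, 0, 0, 10)
  clear (1,3): R1 −= (8)R3 → (0, 1, 0, 0, 11)

rank = 4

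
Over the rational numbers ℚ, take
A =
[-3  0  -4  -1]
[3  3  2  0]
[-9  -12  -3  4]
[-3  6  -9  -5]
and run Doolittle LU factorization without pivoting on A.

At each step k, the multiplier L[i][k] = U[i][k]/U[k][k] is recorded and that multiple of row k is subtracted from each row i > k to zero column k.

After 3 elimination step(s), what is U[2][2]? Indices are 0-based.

U[2][2] = 1

[col 0] pivot -3
  R1 -= -1*R0 → (0, 3, -2, -1)  (L[1][0] := -1)
  R2 -= 3*R0 → (0, -12, 9, 7)  (L[2][0] := 3)
  R3 -= 1*R0 → (0, 6, -5, -4)  (L[3][0] := 1)
[col 1] pivot 3
  R2 -= -4*R1 → (0, 0, 1, 3)  (L[2][1] := -4)
  R3 -= 2*R1 → (0, 0, -1, -2)  (L[3][1] := 2)
[col 2] pivot 1
  R3 -= -1*R2 → (0, 0, 0, 1)  (L[3][2] := -1)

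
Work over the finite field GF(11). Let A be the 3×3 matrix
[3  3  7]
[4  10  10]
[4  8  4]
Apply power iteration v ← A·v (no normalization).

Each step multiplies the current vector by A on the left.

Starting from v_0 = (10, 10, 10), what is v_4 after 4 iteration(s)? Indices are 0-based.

v_4 = (0, 5, 4)

v_0 = (10, 10, 10).
v_1 = A·v_0 = (9, 9, 6).
v_2 = A·v_1 = (8, 10, 0).
v_3 = A·v_2 = (10, 0, 2).
v_4 = A·v_3 = (0, 5, 4).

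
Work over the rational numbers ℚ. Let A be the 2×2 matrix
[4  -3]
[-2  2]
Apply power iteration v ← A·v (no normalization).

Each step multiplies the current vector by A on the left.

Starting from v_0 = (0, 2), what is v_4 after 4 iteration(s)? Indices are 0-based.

v_0 = (0, 2).
v_1 = A·v_0 = (-6, 4).
v_2 = A·v_1 = (-36, 20).
v_3 = A·v_2 = (-204, 112).
v_4 = A·v_3 = (-1152, 632).

v_4 = (-1152, 632)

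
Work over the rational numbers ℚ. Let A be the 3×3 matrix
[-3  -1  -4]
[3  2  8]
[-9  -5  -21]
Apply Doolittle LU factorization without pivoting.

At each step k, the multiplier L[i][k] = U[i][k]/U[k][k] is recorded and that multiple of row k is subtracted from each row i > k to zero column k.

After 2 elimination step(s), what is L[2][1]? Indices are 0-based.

[col 0] pivot -3
  R1 -= -1*R0 → (0, 1, 4)  (L[1][0] := -1)
  R2 -= 3*R0 → (0, -2, -9)  (L[2][0] := 3)
[col 1] pivot 1
  R2 -= -2*R1 → (0, 0, -1)  (L[2][1] := -2)

L[2][1] = -2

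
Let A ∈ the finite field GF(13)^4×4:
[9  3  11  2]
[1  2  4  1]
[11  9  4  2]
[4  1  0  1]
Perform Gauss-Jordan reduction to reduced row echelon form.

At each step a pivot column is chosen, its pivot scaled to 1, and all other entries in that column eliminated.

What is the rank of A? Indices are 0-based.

pivot(0,0)=9: scale R0 → (1, 9, 7, 6)
  clear (1,0): R1 −= (1)R0 → (0, 6, 10, 8)
  clear (2,0): R2 −= (11)R0 → (0, 1, 5, 1)
  clear (3,0): R3 −= (4)R0 → (0, 4, 11, 3)
pivot(1,1)=6: scale R1 → (0, 1, 6, 10)
  clear (0,1): R0 −= (9)R1 → (1, 0, 5, 7)
  clear (2,1): R2 −= (1)R1 → (0, 0, 12, 4)
  clear (3,1): R3 −= (4)R1 → (0, 0, 0, 2)
pivot(2,2)=12: scale R2 → (0, 0, 1, 9)
  clear (0,2): R0 −= (5)R2 → (1, 0, 0, 1)
  clear (1,2): R1 −= (6)R2 → (0, 1, 0, 8)
pivot(3,3)=2: scale R3 → (0, 0, 0, 1)
  clear (0,3): R0 −= (1)R3 → (1, 0, 0, 0)
  clear (1,3): R1 −= (8)R3 → (0, 1, 0, 0)
  clear (2,3): R2 −= (9)R3 → (0, 0, 1, 0)

rank = 4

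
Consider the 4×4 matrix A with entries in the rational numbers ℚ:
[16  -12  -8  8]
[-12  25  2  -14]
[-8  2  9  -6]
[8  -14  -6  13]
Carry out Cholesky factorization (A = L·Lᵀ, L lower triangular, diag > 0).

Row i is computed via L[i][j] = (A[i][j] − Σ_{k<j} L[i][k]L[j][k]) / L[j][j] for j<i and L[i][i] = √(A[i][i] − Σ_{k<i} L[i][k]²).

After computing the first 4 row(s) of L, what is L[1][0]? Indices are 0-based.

L[1][0] = -3

Step 1: L[0][0] = √(16) = 4.
  L[1][0] = (-12) / L[0][0] = -3.
Step 2: L[1][1] = √(16) = 4.
  L[2][0] = (-8) / L[0][0] = -2.
  L[2][1] = (-4) / L[1][1] = -1.
Step 3: L[2][2] = √(4) = 2.
  L[3][0] = (8) / L[0][0] = 2.
  L[3][1] = (-8) / L[1][1] = -2.
  L[3][2] = (-4) / L[2][2] = -2.
Step 4: L[3][3] = √(1) = 1.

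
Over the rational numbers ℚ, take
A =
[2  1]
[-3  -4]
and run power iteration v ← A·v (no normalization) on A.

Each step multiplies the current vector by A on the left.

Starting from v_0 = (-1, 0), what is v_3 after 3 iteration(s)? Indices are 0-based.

v_0 = (-1, 0).
v_1 = A·v_0 = (-2, 3).
v_2 = A·v_1 = (-1, -6).
v_3 = A·v_2 = (-8, 27).

v_3 = (-8, 27)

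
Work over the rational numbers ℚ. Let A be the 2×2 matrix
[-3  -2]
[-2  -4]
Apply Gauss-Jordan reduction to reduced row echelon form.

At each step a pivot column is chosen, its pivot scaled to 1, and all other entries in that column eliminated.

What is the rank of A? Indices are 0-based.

rank = 2

[1] R0 /= -3  ⇒  (1, 2/3)
     R1 -= -2·R0  ⇒  (0, -8/3)
[2] R1 /= -8/3  ⇒  (0, 1)
     R0 -= 2/3·R1  ⇒  (1, 0)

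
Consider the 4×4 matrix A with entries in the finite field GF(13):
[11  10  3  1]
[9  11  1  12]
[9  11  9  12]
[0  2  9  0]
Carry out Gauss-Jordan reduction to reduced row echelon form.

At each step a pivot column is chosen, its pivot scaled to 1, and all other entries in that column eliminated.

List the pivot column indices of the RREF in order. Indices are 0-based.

pivot columns: 0, 1, 2, 3

pivot(0,0)=11: scale R0 → (1, 8, 5, 6)
  clear (1,0): R1 −= (9)R0 → (0, 4, 8, 10)
  clear (2,0): R2 −= (9)R0 → (0, 4, 3, 10)
pivot(1,1)=4: scale R1 → (0, 1, 2, 9)
  clear (0,1): R0 −= (8)R1 → (1, 0, 2, 12)
  clear (2,1): R2 −= (4)R1 → (0, 0, 8, 0)
  clear (3,1): R3 −= (2)R1 → (0, 0, 5, 8)
pivot(2,2)=8: scale R2 → (0, 0, 1, 0)
  clear (0,2): R0 −= (2)R2 → (1, 0, 0, 12)
  clear (1,2): R1 −= (2)R2 → (0, 1, 0, 9)
  clear (3,2): R3 −= (5)R2 → (0, 0, 0, 8)
pivot(3,3)=8: scale R3 → (0, 0, 0, 1)
  clear (0,3): R0 −= (12)R3 → (1, 0, 0, 0)
  clear (1,3): R1 −= (9)R3 → (0, 1, 0, 0)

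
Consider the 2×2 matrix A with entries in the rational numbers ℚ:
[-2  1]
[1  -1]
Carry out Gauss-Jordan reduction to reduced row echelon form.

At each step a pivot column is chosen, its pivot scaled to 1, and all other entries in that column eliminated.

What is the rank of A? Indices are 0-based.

rank = 2

[1] R0 /= -2  ⇒  (1, -1/2)
     R1 -= 1·R0  ⇒  (0, -1/2)
[2] R1 /= -1/2  ⇒  (0, 1)
     R0 -= -1/2·R1  ⇒  (1, 0)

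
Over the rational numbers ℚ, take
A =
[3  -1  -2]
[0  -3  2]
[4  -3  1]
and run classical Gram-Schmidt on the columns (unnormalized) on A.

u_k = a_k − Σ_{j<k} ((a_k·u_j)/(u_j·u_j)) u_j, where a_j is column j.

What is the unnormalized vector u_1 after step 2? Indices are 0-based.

Step 1: u_0 = a_0 = (3, 0, 4).
Step 2: u_1 = a_1 − (-3/5)·u_0 = (4/5, -3, -3/5).

u_1 = (4/5, -3, -3/5)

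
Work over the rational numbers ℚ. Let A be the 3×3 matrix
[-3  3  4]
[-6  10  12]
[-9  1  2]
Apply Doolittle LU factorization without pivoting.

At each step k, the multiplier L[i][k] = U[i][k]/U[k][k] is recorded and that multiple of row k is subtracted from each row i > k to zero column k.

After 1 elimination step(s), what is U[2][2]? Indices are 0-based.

k=0: U[0][0]=-3
  eliminate (1,0): mult=2, new row 1: (0, 4, 4); set L[1][0]=2
  eliminate (2,0): mult=3, new row 2: (0, -8, -10); set L[2][0]=3

U[2][2] = -10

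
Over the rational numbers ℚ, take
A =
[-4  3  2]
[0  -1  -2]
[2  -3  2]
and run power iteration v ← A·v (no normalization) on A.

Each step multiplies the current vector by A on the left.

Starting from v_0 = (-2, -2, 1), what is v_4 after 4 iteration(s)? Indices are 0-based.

v_0 = (-2, -2, 1).
v_1 = A·v_0 = (4, 0, 4).
v_2 = A·v_1 = (-8, -8, 16).
v_3 = A·v_2 = (40, -24, 40).
v_4 = A·v_3 = (-152, -56, 232).

v_4 = (-152, -56, 232)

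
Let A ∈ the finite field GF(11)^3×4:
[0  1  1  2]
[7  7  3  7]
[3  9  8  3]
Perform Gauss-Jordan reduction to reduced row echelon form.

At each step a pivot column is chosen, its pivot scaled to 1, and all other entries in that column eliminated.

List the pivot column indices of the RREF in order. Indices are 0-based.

pivot columns: 0, 1, 2

pivot(0,0): swap R0↔R1
pivot(0,0)=7: scale R0 → (1, 1, 2, 1)
  clear (2,0): R2 −= (3)R0 → (0, 6, 2, 0)
pivot(1,1)=1: scale R1 → (0, 1, 1, 2)
  clear (0,1): R0 −= (1)R1 → (1, 0, 1, 10)
  clear (2,1): R2 −= (6)R1 → (0, 0, 7, 10)
pivot(2,2)=7: scale R2 → (0, 0, 1, 3)
  clear (0,2): R0 −= (1)R2 → (1, 0, 0, 7)
  clear (1,2): R1 −= (1)R2 → (0, 1, 0, 10)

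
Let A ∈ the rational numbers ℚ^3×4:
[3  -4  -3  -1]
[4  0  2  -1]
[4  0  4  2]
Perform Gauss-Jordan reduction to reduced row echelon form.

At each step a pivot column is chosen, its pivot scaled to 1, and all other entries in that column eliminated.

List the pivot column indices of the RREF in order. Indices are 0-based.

step 1: normalize row 0 (÷3) = (1, -4/3, -1, -1/3)
  row 1: subtract 4×row0 = (0, 16/3, 6, 1/3)
  row 2: subtract 4×row0 = (0, 16/3, 8, 10/3)
step 2: normalize row 1 (÷16/3) = (0, 1, 9/8, 1/16)
  row 0: subtract -4/3×row1 = (1, 0, 1/2, -1/4)
  row 2: subtract 16/3×row1 = (0, 0, 2, 3)
step 3: normalize row 2 (÷2) = (0, 0, 1, 3/2)
  row 0: subtract 1/2×row2 = (1, 0, 0, -1)
  row 1: subtract 9/8×row2 = (0, 1, 0, -13/8)

pivot columns: 0, 1, 2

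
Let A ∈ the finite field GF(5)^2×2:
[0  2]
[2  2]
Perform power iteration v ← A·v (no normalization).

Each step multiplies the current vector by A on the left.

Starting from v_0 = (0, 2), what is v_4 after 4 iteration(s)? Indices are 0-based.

v_0 = (0, 2).
v_1 = A·v_0 = (4, 4).
v_2 = A·v_1 = (3, 1).
v_3 = A·v_2 = (2, 3).
v_4 = A·v_3 = (1, 0).

v_4 = (1, 0)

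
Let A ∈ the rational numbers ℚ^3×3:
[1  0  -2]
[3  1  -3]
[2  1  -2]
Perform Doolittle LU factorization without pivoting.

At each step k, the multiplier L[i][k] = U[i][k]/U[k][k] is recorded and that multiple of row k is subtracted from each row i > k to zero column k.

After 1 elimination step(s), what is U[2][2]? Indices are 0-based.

Step 1: pivot at (0,0) is 1.
  row1 ← row1 − (3)·row0  ⇒  L[1][0]=3, U row1=(0, 1, 3)
  row2 ← row2 − (2)·row0  ⇒  L[2][0]=2, U row2=(0, 1, 2)

U[2][2] = 2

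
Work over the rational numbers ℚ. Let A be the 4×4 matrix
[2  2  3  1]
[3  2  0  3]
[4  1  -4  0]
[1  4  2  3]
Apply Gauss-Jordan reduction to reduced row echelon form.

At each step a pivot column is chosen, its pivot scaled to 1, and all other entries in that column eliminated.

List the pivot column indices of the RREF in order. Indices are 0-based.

pivot columns: 0, 1, 2, 3

pivot(0,0)=2: scale R0 → (1, 1, 3/2, 1/2)
  clear (1,0): R1 −= (3)R0 → (0, -1, -9/2, 3/2)
  clear (2,0): R2 −= (4)R0 → (0, -3, -10, -2)
  clear (3,0): R3 −= (1)R0 → (0, 3, 1/2, 5/2)
pivot(1,1)=-1: scale R1 → (0, 1, 9/2, -3/2)
  clear (0,1): R0 −= (1)R1 → (1, 0, -3, 2)
  clear (2,1): R2 −= (-3)R1 → (0, 0, 7/2, -13/2)
  clear (3,1): R3 −= (3)R1 → (0, 0, -13, 7)
pivot(2,2)=7/2: scale R2 → (0, 0, 1, -13/7)
  clear (0,2): R0 −= (-3)R2 → (1, 0, 0, -25/7)
  clear (1,2): R1 −= (9/2)R2 → (0, 1, 0, 48/7)
  clear (3,2): R3 −= (-13)R2 → (0, 0, 0, -120/7)
pivot(3,3)=-120/7: scale R3 → (0, 0, 0, 1)
  clear (0,3): R0 −= (-25/7)R3 → (1, 0, 0, 0)
  clear (1,3): R1 −= (48/7)R3 → (0, 1, 0, 0)
  clear (2,3): R2 −= (-13/7)R3 → (0, 0, 1, 0)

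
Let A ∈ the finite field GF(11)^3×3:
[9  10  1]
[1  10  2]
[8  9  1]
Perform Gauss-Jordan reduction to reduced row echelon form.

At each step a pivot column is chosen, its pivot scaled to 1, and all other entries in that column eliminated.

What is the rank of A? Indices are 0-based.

rank = 3

pivot(0,0)=9: scale R0 → (1, 6, 5)
  clear (1,0): R1 −= (1)R0 → (0, 4, 8)
  clear (2,0): R2 −= (8)R0 → (0, 5, 5)
pivot(1,1)=4: scale R1 → (0, 1, 2)
  clear (0,1): R0 −= (6)R1 → (1, 0, 4)
  clear (2,1): R2 −= (5)R1 → (0, 0, 6)
pivot(2,2)=6: scale R2 → (0, 0, 1)
  clear (0,2): R0 −= (4)R2 → (1, 0, 0)
  clear (1,2): R1 −= (2)R2 → (0, 1, 0)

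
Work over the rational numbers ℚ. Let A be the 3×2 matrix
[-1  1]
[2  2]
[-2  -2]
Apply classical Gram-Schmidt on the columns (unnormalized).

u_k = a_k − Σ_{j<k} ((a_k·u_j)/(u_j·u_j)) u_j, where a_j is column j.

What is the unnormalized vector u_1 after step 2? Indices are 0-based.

Step 1: u_0 = a_0 = (-1, 2, -2).
Step 2: u_1 = a_1 − (7/9)·u_0 = (16/9, 4/9, -4/9).

u_1 = (16/9, 4/9, -4/9)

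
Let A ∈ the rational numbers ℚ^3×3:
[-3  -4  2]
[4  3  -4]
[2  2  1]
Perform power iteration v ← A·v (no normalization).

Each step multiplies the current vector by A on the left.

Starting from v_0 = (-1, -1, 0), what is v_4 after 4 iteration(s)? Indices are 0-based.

v_0 = (-1, -1, 0).
v_1 = A·v_0 = (7, -7, -4).
v_2 = A·v_1 = (-1, 23, -4).
v_3 = A·v_2 = (-97, 81, 40).
v_4 = A·v_3 = (47, -305, 8).

v_4 = (47, -305, 8)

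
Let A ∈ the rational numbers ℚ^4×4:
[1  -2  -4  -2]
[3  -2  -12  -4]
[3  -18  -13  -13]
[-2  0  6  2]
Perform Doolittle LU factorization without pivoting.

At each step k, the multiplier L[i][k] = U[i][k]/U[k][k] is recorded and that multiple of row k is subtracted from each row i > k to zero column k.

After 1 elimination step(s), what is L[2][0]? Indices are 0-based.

[col 0] pivot 1
  R1 -= 3*R0 → (0, 4, 0, 2)  (L[1][0] := 3)
  R2 -= 3*R0 → (0, -12, -1, -7)  (L[2][0] := 3)
  R3 -= -2*R0 → (0, -4, -2, -2)  (L[3][0] := -2)

L[2][0] = 3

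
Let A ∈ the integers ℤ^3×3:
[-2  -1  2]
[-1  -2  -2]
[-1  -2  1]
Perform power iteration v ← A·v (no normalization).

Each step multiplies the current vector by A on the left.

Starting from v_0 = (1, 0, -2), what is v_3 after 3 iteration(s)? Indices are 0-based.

v_3 = (-18, -9, -18)

v_0 = (1, 0, -2).
v_1 = A·v_0 = (-6, 3, -3).
v_2 = A·v_1 = (3, 6, -3).
v_3 = A·v_2 = (-18, -9, -18).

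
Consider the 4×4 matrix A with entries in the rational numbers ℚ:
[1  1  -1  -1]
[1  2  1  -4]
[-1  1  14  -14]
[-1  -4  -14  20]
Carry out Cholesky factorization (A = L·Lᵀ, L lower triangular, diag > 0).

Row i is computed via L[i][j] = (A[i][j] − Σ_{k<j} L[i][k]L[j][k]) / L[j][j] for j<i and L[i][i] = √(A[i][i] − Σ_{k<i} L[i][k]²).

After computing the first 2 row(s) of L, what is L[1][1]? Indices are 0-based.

Step 1: L[0][0] = √(1) = 1.
  L[1][0] = (1) / L[0][0] = 1.
Step 2: L[1][1] = √(1) = 1.

L[1][1] = 1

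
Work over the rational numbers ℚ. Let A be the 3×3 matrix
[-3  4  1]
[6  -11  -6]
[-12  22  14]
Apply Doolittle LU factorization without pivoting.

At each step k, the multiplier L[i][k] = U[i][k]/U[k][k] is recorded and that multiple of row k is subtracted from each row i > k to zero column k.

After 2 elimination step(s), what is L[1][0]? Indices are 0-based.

L[1][0] = -2

[col 0] pivot -3
  R1 -= -2*R0 → (0, -3, -4)  (L[1][0] := -2)
  R2 -= 4*R0 → (0, 6, 10)  (L[2][0] := 4)
[col 1] pivot -3
  R2 -= -2*R1 → (0, 0, 2)  (L[2][1] := -2)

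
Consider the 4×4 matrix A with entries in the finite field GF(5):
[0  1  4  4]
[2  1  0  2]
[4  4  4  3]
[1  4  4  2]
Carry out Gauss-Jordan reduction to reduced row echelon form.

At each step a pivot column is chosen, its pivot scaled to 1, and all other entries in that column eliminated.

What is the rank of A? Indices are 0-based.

rank = 4

[1] R0 <-> R1
[1] R0 /= 2  ⇒  (1, 3, 0, 1)
     R2 -= 4·R0  ⇒  (0, 2, 4, 4)
     R3 -= 1·R0  ⇒  (0, 1, 4, 1)
[2] R1 /= 1  ⇒  (0, 1, 4, 4)
     R0 -= 3·R1  ⇒  (1, 0, 3, 4)
     R2 -= 2·R1  ⇒  (0, 0, 1, 1)
     R3 -= 1·R1  ⇒  (0, 0, 0, 2)
[3] R2 /= 1  ⇒  (0, 0, 1, 1)
     R0 -= 3·R2  ⇒  (1, 0, 0, 1)
     R1 -= 4·R2  ⇒  (0, 1, 0, 0)
[4] R3 /= 2  ⇒  (0, 0, 0, 1)
     R0 -= 1·R3  ⇒  (1, 0, 0, 0)
     R2 -= 1·R3  ⇒  (0, 0, 1, 0)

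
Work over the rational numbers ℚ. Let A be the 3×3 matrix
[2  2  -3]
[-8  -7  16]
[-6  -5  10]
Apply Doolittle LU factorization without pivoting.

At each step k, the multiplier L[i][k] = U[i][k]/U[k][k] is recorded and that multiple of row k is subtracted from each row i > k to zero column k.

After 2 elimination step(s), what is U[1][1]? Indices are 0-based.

U[1][1] = 1

k=0: U[0][0]=2
  eliminate (1,0): mult=-4, new row 1: (0, 1, 4); set L[1][0]=-4
  eliminate (2,0): mult=-3, new row 2: (0, 1, 1); set L[2][0]=-3
k=1: U[1][1]=1
  eliminate (2,1): mult=1, new row 2: (0, 0, -3); set L[2][1]=1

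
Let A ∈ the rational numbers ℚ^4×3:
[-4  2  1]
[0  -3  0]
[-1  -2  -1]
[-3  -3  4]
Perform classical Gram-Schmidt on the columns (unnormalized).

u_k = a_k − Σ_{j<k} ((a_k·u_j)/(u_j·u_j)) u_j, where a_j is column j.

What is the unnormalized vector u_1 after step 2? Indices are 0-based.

Step 1: u_0 = a_0 = (-4, 0, -1, -3).
Step 2: u_1 = a_1 − (3/26)·u_0 = (32/13, -3, -49/26, -69/26).

u_1 = (32/13, -3, -49/26, -69/26)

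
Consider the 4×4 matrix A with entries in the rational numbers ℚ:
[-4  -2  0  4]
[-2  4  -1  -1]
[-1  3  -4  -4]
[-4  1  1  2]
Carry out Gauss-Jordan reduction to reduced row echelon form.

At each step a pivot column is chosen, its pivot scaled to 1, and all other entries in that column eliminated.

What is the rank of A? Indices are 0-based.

[1] R0 /= -4  ⇒  (1, 1/2, 0, -1)
     R1 -= -2·R0  ⇒  (0, 5, -1, -3)
     R2 -= -1·R0  ⇒  (0, 7/2, -4, -5)
     R3 -= -4·R0  ⇒  (0, 3, 1, -2)
[2] R1 /= 5  ⇒  (0, 1, -1/5, -3/5)
     R0 -= 1/2·R1  ⇒  (1, 0, 1/10, -7/10)
     R2 -= 7/2·R1  ⇒  (0, 0, -33/10, -29/10)
     R3 -= 3·R1  ⇒  (0, 0, 8/5, -1/5)
[3] R2 /= -33/10  ⇒  (0, 0, 1, 29/33)
     R0 -= 1/10·R2  ⇒  (1, 0, 0, -26/33)
     R1 -= -1/5·R2  ⇒  (0, 1, 0, -14/33)
     R3 -= 8/5·R2  ⇒  (0, 0, 0, -53/33)
[4] R3 /= -53/33  ⇒  (0, 0, 0, 1)
     R0 -= -26/33·R3  ⇒  (1, 0, 0, 0)
     R1 -= -14/33·R3  ⇒  (0, 1, 0, 0)
     R2 -= 29/33·R3  ⇒  (0, 0, 1, 0)

rank = 4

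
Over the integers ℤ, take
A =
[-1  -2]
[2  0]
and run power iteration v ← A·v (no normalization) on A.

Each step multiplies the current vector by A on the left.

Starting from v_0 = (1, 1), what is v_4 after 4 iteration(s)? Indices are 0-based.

v_0 = (1, 1).
v_1 = A·v_0 = (-3, 2).
v_2 = A·v_1 = (-1, -6).
v_3 = A·v_2 = (13, -2).
v_4 = A·v_3 = (-9, 26).

v_4 = (-9, 26)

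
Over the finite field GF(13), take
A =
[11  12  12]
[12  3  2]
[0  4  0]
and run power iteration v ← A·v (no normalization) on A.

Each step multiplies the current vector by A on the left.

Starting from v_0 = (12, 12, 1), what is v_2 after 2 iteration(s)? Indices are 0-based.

v_0 = (12, 12, 1).
v_1 = A·v_0 = (2, 0, 9).
v_2 = A·v_1 = (0, 3, 0).

v_2 = (0, 3, 0)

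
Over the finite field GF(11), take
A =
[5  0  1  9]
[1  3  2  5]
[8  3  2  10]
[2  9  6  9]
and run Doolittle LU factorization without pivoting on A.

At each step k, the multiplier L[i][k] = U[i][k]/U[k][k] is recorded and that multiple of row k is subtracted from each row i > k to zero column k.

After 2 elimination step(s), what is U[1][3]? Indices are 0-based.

[col 0] pivot 5
  R1 -= 9*R0 → (0, 3, 4, 1)  (L[1][0] := 9)
  R2 -= 6*R0 → (0, 3, 7, 0)  (L[2][0] := 6)
  R3 -= 7*R0 → (0, 9, 10, 1)  (L[3][0] := 7)
[col 1] pivot 3
  R2 -= 1*R1 → (0, 0, 3, 10)  (L[2][1] := 1)
  R3 -= 3*R1 → (0, 0, 9, 9)  (L[3][1] := 3)

U[1][3] = 1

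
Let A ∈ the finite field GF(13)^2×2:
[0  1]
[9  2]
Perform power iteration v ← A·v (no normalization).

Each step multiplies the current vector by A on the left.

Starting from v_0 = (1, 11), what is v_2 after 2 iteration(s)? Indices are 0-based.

v_0 = (1, 11).
v_1 = A·v_0 = (11, 5).
v_2 = A·v_1 = (5, 5).

v_2 = (5, 5)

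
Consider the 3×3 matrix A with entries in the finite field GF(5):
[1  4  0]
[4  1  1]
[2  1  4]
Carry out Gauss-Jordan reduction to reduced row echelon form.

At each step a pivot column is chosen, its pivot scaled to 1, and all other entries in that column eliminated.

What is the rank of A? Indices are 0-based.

[1] R0 /= 1  ⇒  (1, 4, 0)
     R1 -= 4·R0  ⇒  (0, 0, 1)
     R2 -= 2·R0  ⇒  (0, 3, 4)
[2] R1 <-> R2
[2] R1 /= 3  ⇒  (0, 1, 3)
     R0 -= 4·R1  ⇒  (1, 0, 3)
[3] R2 /= 1  ⇒  (0, 0, 1)
     R0 -= 3·R2  ⇒  (1, 0, 0)
     R1 -= 3·R2  ⇒  (0, 1, 0)

rank = 3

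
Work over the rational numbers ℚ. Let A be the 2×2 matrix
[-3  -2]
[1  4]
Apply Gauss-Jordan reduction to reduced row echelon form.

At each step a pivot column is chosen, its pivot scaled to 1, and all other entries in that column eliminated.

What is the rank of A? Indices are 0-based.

[1] R0 /= -3  ⇒  (1, 2/3)
     R1 -= 1·R0  ⇒  (0, 10/3)
[2] R1 /= 10/3  ⇒  (0, 1)
     R0 -= 2/3·R1  ⇒  (1, 0)

rank = 2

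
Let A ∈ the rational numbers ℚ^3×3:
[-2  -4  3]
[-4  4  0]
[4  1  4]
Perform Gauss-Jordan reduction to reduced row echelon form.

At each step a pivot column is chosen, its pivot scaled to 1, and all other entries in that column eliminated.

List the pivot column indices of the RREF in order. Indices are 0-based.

pivot columns: 0, 1, 2

step 1: normalize row 0 (÷-2) = (1, 2, -3/2)
  row 1: subtract -4×row0 = (0, 12, -6)
  row 2: subtract 4×row0 = (0, -7, 10)
step 2: normalize row 1 (÷12) = (0, 1, -1/2)
  row 0: subtract 2×row1 = (1, 0, -1/2)
  row 2: subtract -7×row1 = (0, 0, 13/2)
step 3: normalize row 2 (÷13/2) = (0, 0, 1)
  row 0: subtract -1/2×row2 = (1, 0, 0)
  row 1: subtract -1/2×row2 = (0, 1, 0)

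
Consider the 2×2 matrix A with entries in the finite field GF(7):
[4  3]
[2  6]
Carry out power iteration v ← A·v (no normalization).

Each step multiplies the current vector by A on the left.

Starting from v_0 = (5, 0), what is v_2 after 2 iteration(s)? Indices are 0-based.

v_2 = (5, 2)

v_0 = (5, 0).
v_1 = A·v_0 = (6, 3).
v_2 = A·v_1 = (5, 2).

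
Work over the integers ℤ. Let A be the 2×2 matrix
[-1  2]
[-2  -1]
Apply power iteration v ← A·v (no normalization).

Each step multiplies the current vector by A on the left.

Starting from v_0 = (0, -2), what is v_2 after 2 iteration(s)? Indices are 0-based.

v_2 = (8, 6)

v_0 = (0, -2).
v_1 = A·v_0 = (-4, 2).
v_2 = A·v_1 = (8, 6).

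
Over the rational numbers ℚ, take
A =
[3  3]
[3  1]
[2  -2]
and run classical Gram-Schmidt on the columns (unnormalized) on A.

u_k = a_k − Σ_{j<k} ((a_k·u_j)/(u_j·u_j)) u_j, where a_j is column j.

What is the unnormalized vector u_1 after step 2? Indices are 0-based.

u_1 = (21/11, -1/11, -30/11)

Step 1: u_0 = a_0 = (3, 3, 2).
Step 2: u_1 = a_1 − (4/11)·u_0 = (21/11, -1/11, -30/11).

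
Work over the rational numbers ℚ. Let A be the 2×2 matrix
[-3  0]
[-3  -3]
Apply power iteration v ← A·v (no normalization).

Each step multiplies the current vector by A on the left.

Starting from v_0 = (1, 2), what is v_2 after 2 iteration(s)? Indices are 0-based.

v_0 = (1, 2).
v_1 = A·v_0 = (-3, -9).
v_2 = A·v_1 = (9, 36).

v_2 = (9, 36)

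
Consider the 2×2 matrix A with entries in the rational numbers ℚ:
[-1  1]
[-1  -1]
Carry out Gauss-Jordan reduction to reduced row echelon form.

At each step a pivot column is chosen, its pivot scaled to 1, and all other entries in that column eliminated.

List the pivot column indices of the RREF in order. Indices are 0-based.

pivot columns: 0, 1

pivot(0,0)=-1: scale R0 → (1, -1)
  clear (1,0): R1 −= (-1)R0 → (0, -2)
pivot(1,1)=-2: scale R1 → (0, 1)
  clear (0,1): R0 −= (-1)R1 → (1, 0)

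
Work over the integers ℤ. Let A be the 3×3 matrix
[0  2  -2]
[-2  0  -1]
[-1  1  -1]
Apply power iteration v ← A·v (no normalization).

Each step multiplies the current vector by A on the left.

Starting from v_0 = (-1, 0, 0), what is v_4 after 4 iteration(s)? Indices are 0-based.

v_0 = (-1, 0, 0).
v_1 = A·v_0 = (0, 2, 1).
v_2 = A·v_1 = (2, -1, 1).
v_3 = A·v_2 = (-4, -5, -4).
v_4 = A·v_3 = (-2, 12, 3).

v_4 = (-2, 12, 3)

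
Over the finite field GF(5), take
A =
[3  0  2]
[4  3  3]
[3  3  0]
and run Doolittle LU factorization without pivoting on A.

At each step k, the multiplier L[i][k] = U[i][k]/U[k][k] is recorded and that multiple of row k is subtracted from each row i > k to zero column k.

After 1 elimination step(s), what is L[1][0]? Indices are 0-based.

Step 1: pivot at (0,0) is 3.
  row1 ← row1 − (3)·row0  ⇒  L[1][0]=3, U row1=(0, 3, 2)
  row2 ← row2 − (1)·row0  ⇒  L[2][0]=1, U row2=(0, 3, 3)

L[1][0] = 3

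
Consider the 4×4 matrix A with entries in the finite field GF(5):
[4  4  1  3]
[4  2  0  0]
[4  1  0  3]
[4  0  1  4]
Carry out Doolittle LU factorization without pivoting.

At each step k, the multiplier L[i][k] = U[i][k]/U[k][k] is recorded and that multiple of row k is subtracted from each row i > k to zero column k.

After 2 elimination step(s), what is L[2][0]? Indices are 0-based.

L[2][0] = 1

k=0: U[0][0]=4
  eliminate (1,0): mult=1, new row 1: (0, 3, 4, 2); set L[1][0]=1
  eliminate (2,0): mult=1, new row 2: (0, 2, 4, 0); set L[2][0]=1
  eliminate (3,0): mult=1, new row 3: (0, 1, 0, 1); set L[3][0]=1
k=1: U[1][1]=3
  eliminate (2,1): mult=4, new row 2: (0, 0, 3, 2); set L[2][1]=4
  eliminate (3,1): mult=2, new row 3: (0, 0, 2, 2); set L[3][1]=2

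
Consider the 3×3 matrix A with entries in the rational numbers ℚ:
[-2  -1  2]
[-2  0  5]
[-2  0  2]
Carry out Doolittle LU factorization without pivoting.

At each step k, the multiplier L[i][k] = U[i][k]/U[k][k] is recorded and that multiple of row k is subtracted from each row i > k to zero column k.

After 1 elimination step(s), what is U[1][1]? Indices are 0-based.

U[1][1] = 1

k=0: U[0][0]=-2
  eliminate (1,0): mult=1, new row 1: (0, 1, 3); set L[1][0]=1
  eliminate (2,0): mult=1, new row 2: (0, 1, 0); set L[2][0]=1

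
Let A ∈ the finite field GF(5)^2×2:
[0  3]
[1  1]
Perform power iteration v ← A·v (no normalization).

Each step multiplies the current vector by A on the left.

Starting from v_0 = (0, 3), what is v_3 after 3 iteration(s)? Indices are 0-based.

v_0 = (0, 3).
v_1 = A·v_0 = (4, 3).
v_2 = A·v_1 = (4, 2).
v_3 = A·v_2 = (1, 1).

v_3 = (1, 1)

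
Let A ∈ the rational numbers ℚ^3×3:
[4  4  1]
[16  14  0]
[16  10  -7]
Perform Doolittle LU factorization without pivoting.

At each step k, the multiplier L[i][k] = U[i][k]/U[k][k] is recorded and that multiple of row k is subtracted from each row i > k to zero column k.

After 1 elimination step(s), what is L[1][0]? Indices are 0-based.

L[1][0] = 4

k=0: U[0][0]=4
  eliminate (1,0): mult=4, new row 1: (0, -2, -4); set L[1][0]=4
  eliminate (2,0): mult=4, new row 2: (0, -6, -11); set L[2][0]=4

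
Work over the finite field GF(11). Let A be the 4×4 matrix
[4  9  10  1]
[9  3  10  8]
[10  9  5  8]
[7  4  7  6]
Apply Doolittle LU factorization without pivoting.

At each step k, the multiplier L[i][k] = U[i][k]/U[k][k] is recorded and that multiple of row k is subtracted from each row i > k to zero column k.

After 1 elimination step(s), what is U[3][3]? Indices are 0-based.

U[3][3] = 7

[col 0] pivot 4
  R1 -= 5*R0 → (0, 2, 4, 3)  (L[1][0] := 5)
  R2 -= 8*R0 → (0, 3, 2, 0)  (L[2][0] := 8)
  R3 -= 10*R0 → (0, 2, 6, 7)  (L[3][0] := 10)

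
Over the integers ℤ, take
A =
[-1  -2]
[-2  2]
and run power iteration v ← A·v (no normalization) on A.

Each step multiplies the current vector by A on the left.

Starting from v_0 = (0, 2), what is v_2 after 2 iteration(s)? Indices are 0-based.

v_0 = (0, 2).
v_1 = A·v_0 = (-4, 4).
v_2 = A·v_1 = (-4, 16).

v_2 = (-4, 16)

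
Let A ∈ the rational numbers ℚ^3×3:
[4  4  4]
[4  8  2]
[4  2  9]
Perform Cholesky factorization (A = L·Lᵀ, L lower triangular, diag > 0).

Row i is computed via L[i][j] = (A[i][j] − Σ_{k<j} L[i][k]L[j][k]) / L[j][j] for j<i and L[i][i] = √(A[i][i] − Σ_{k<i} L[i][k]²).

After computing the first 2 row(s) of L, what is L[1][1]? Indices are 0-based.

Step 1: L[0][0] = √(4) = 2.
  L[1][0] = (4) / L[0][0] = 2.
Step 2: L[1][1] = √(4) = 2.

L[1][1] = 2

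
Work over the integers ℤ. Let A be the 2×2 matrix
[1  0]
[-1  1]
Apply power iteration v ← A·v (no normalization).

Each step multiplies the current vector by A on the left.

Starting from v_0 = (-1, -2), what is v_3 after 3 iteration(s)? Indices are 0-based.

v_0 = (-1, -2).
v_1 = A·v_0 = (-1, -1).
v_2 = A·v_1 = (-1, 0).
v_3 = A·v_2 = (-1, 1).

v_3 = (-1, 1)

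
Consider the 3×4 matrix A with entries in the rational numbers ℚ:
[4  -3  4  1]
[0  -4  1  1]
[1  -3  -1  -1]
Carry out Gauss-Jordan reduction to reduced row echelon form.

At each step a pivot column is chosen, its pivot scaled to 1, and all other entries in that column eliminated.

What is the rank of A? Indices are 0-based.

pivot(0,0)=4: scale R0 → (1, -3/4, 1, 1/4)
  clear (2,0): R2 −= (1)R0 → (0, -9/4, -2, -5/4)
pivot(1,1)=-4: scale R1 → (0, 1, -1/4, -1/4)
  clear (0,1): R0 −= (-3/4)R1 → (1, 0, 13/16, 1/16)
  clear (2,1): R2 −= (-9/4)R1 → (0, 0, -41/16, -29/16)
pivot(2,2)=-41/16: scale R2 → (0, 0, 1, 29/41)
  clear (0,2): R0 −= (13/16)R2 → (1, 0, 0, -21/41)
  clear (1,2): R1 −= (-1/4)R2 → (0, 1, 0, -3/41)

rank = 3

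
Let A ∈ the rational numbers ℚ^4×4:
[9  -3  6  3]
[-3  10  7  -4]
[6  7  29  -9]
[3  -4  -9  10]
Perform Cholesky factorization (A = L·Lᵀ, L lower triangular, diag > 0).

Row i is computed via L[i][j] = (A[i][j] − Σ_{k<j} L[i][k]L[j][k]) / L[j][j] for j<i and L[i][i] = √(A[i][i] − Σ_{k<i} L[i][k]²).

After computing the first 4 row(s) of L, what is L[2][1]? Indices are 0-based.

Step 1: L[0][0] = √(9) = 3.
  L[1][0] = (-3) / L[0][0] = -1.
Step 2: L[1][1] = √(9) = 3.
  L[2][0] = (6) / L[0][0] = 2.
  L[2][1] = (9) / L[1][1] = 3.
Step 3: L[2][2] = √(16) = 4.
  L[3][0] = (3) / L[0][0] = 1.
  L[3][1] = (-3) / L[1][1] = -1.
  L[3][2] = (-8) / L[2][2] = -2.
Step 4: L[3][3] = √(4) = 2.

L[2][1] = 3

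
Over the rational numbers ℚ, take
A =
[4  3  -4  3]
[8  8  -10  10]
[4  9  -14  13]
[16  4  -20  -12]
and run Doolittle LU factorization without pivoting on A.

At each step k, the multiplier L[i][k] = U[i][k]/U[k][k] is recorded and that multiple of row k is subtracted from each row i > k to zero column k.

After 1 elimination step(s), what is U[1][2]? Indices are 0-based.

U[1][2] = -2

[col 0] pivot 4
  R1 -= 2*R0 → (0, 2, -2, 4)  (L[1][0] := 2)
  R2 -= 1*R0 → (0, 6, -10, 10)  (L[2][0] := 1)
  R3 -= 4*R0 → (0, -8, -4, -24)  (L[3][0] := 4)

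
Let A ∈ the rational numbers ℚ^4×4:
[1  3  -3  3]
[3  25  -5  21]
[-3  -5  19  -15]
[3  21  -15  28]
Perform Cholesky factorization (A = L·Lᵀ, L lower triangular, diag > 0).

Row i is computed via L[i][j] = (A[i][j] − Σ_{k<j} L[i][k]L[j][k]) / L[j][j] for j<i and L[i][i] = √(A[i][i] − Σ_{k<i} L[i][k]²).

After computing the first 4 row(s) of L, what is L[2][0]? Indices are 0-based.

L[2][0] = -3

Step 1: L[0][0] = √(1) = 1.
  L[1][0] = (3) / L[0][0] = 3.
Step 2: L[1][1] = √(16) = 4.
  L[2][0] = (-3) / L[0][0] = -3.
  L[2][1] = (4) / L[1][1] = 1.
Step 3: L[2][2] = √(9) = 3.
  L[3][0] = (3) / L[0][0] = 3.
  L[3][1] = (12) / L[1][1] = 3.
  L[3][2] = (-9) / L[2][2] = -3.
Step 4: L[3][3] = √(1) = 1.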